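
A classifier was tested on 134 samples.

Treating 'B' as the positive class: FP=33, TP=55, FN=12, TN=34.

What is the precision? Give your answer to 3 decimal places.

Precision = TP/(TP+FP) = 55/(55+33) = 55/88 = 0.625

0.625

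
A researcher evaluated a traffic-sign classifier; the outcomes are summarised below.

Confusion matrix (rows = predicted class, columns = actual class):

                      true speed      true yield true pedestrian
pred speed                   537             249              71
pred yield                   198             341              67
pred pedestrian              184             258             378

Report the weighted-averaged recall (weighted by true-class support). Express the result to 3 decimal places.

Per-class recall (TP/(TP+FN)):
  speed: TP=537, FN=198+184=382 → 537/919 = 0.5843
  yield: TP=341, FN=249+258=507 → 341/848 = 0.4021
  pedestrian: TP=378, FN=71+67=138 → 378/516 = 0.7326
Weighted-recall = Σ (supportᵢ/N)·recallᵢ with N=2283: (919/2283)·0.5843 + (848/2283)·0.4021 + (516/2283)·0.7326 = 0.550

0.550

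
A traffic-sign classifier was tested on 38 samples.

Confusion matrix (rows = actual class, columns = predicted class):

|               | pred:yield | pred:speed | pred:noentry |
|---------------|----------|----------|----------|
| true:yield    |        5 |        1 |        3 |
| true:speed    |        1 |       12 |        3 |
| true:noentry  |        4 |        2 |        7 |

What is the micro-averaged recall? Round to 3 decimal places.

0.632

Micro-averaging pools counts across classes: ΣTP=24, ΣFP=14, ΣFN=14.
Micro-recall = TP/(TP+FN) on pooled counts = 0.632 (equals overall accuracy in single-label multiclass).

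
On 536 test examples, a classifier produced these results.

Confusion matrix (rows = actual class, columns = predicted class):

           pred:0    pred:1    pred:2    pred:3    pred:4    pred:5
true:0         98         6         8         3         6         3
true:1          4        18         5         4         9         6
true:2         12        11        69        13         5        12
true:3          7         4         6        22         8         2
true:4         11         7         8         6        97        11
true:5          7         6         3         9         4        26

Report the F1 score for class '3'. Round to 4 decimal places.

0.4151

Treat '3' as positive and all other classes as negative.
F1 score = 2·TP/(2·TP+FP+FN).
3: TP=22, FP=3+4+13+6+9=35, FN=7+4+6+8+2=27 → 44/106 = 0.41509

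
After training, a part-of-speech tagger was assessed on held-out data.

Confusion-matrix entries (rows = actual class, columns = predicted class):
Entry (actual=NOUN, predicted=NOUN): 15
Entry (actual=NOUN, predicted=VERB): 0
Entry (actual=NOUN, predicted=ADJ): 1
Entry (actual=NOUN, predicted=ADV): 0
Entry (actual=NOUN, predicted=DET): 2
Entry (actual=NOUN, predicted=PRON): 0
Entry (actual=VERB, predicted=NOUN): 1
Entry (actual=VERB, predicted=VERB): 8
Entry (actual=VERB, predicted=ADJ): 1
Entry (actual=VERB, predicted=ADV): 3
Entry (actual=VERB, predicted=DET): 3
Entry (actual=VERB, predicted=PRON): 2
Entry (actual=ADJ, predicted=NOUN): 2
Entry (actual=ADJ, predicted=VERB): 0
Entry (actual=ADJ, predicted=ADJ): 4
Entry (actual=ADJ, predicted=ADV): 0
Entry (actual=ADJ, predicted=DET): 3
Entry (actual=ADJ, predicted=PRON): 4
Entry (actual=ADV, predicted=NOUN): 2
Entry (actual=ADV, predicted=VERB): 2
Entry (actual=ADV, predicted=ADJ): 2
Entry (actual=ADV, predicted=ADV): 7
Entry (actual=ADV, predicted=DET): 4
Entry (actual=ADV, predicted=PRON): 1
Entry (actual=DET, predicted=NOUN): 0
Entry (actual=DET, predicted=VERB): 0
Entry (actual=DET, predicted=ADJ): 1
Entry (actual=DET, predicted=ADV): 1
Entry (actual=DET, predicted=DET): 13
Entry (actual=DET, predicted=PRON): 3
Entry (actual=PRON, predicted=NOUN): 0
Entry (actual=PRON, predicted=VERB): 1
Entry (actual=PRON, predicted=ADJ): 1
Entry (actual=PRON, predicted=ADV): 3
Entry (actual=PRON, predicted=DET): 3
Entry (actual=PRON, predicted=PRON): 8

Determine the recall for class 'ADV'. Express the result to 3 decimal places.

recall = TP/(TP+FN).
ADV: TP=7, FN=2+2+2+4+1=11 → 7/18 = 0.3889

0.389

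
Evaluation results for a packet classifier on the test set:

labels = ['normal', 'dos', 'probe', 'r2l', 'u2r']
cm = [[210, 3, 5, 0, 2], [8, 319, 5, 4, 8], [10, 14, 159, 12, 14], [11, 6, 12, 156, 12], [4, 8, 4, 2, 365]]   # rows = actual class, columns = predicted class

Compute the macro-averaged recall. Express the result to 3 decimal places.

0.878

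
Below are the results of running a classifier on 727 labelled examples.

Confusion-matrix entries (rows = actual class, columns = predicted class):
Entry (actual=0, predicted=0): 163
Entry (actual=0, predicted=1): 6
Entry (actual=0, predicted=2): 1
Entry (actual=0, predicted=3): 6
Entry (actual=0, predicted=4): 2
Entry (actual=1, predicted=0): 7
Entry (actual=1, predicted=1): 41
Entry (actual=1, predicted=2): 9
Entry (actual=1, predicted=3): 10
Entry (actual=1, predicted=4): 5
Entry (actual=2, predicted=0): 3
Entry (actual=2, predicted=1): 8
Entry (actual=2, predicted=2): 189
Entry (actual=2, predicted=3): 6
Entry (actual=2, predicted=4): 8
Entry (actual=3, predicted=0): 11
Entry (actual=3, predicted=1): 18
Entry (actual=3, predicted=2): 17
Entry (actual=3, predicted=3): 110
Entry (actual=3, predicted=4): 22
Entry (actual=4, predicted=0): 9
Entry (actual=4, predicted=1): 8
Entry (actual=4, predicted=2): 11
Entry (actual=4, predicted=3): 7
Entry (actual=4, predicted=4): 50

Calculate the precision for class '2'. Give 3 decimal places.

Treat '2' as positive and all other classes as negative.
precision = TP/(TP+FP).
2: TP=189, FP=1+9+17+11=38 → 189/227 = 0.8326

0.833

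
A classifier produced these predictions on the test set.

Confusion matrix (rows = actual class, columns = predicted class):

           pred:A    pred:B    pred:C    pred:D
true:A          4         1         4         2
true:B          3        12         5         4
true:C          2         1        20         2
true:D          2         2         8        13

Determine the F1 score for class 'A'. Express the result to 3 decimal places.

0.364

One-vs-rest for 'A': TP = diagonal; FP = other classes predicted 'A'; FN = 'A' predicted as other.
F1 score = 2·TP/(2·TP+FP+FN).
A: TP=4, FP=3+2+2=7, FN=1+4+2=7 → 8/22 = 0.3636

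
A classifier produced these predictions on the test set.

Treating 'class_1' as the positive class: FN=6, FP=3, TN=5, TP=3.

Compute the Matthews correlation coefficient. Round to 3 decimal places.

MCC = (TP·TN − FP·FN) / √((TP+FP)(TP+FN)(TN+FP)(TN+FN))
Numerator = 3·5 − 3·6 = -3
Denominator = √(6·9·8·11) = √4752 = 68.9348
MCC = -3 / 68.9348 = -0.044

-0.044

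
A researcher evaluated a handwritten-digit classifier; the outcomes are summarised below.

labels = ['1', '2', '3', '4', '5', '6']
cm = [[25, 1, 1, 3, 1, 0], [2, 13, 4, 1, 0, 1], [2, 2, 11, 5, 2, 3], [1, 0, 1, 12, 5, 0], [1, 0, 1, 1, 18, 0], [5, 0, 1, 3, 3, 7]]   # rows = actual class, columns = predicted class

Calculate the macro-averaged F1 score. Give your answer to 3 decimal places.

0.614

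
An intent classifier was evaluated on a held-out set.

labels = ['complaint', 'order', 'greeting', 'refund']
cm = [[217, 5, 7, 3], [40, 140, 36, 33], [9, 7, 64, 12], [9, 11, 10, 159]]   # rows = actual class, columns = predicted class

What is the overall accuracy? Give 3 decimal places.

Accuracy = trace / total = (217+140+64+159=580) / 762 = 580/762 = 0.761

0.761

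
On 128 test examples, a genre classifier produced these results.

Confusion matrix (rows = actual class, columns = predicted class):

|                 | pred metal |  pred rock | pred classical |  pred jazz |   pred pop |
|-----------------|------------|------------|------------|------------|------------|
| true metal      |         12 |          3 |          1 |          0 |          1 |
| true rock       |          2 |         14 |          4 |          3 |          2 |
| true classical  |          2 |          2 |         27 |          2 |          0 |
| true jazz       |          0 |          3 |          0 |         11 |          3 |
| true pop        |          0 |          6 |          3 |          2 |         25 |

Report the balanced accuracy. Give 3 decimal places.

0.685

Balanced accuracy = mean of per-class recall.
  metal: recall = 12/17 = 0.7059
  rock: recall = 14/25 = 0.5600
  classical: recall = 27/33 = 0.8182
  jazz: recall = 11/17 = 0.6471
  pop: recall = 25/36 = 0.6944
Mean = (0.7059 + 0.5600 + 0.8182 + 0.6471 + 0.6944) / 5 = 0.685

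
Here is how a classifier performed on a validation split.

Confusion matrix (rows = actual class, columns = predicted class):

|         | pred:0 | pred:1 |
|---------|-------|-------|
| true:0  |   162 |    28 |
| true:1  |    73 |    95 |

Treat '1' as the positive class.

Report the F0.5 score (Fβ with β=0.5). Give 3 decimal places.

0.720

Fβ = (1+β²)·TP / ((1+β²)·TP + β²·FN + FP), with β²=1/4
= 1.25·95 / (1.25·95 + 0.25·73 + 28) = 0.720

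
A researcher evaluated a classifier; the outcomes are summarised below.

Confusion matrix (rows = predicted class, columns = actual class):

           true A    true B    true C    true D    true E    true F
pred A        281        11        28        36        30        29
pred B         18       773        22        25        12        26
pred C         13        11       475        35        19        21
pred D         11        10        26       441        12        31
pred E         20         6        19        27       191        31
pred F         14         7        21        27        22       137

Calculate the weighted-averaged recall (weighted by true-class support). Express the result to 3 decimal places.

0.788

Per-class recall (TP/(TP+FN)):
  A: TP=281, FN=18+13+11+20+14=76 → 281/357 = 0.7871
  B: TP=773, FN=11+11+10+6+7=45 → 773/818 = 0.9450
  C: TP=475, FN=28+22+26+19+21=116 → 475/591 = 0.8037
  D: TP=441, FN=36+25+35+27+27=150 → 441/591 = 0.7462
  E: TP=191, FN=30+12+19+12+22=95 → 191/286 = 0.6678
  F: TP=137, FN=29+26+21+31+31=138 → 137/275 = 0.4982
Weighted-recall = Σ (supportᵢ/N)·recallᵢ with N=2918: (357/2918)·0.7871 + (818/2918)·0.9450 + (591/2918)·0.8037 + (591/2918)·0.7462 + (286/2918)·0.6678 + (275/2918)·0.4982 = 0.788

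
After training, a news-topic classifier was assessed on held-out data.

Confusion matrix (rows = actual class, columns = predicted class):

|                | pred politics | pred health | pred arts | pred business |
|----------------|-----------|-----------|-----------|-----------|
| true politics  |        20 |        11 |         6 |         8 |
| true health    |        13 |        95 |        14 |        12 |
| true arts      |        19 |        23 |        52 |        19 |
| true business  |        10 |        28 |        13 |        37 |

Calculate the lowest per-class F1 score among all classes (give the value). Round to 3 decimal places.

0.374

Per-class F1 score (2·TP/(2·TP+FP+FN)):
  politics: TP=20, FP=13+19+10=42, FN=11+6+8=25 → 40/107 = 0.3738
  health: TP=95, FP=11+23+28=62, FN=13+14+12=39 → 190/291 = 0.6529
  arts: TP=52, FP=6+14+13=33, FN=19+23+19=61 → 104/198 = 0.5253
  business: TP=37, FP=8+12+19=39, FN=10+28+13=51 → 74/164 = 0.4512
Lowest is class 'politics' with F1 score = 0.374.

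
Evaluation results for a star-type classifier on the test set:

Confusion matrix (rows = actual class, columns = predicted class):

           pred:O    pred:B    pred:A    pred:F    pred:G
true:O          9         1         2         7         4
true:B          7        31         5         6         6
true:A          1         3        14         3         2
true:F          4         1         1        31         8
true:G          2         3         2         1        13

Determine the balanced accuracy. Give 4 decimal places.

Balanced accuracy = mean of per-class recall.
  O: recall = 9/23 = 0.39130
  B: recall = 31/55 = 0.56364
  A: recall = 14/23 = 0.60870
  F: recall = 31/45 = 0.68889
  G: recall = 13/21 = 0.61905
Mean = (0.39130 + 0.56364 + 0.60870 + 0.68889 + 0.61905) / 5 = 0.5743

0.5743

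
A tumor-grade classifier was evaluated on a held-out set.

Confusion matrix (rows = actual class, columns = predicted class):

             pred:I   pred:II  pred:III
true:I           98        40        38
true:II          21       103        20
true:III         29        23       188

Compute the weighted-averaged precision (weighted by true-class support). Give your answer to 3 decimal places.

0.695

Per-class precision (TP/(TP+FP)):
  I: TP=98, FP=21+29=50 → 98/148 = 0.6622
  II: TP=103, FP=40+23=63 → 103/166 = 0.6205
  III: TP=188, FP=38+20=58 → 188/246 = 0.7642
Weighted-precision = Σ (supportᵢ/N)·precisionᵢ with N=560: (176/560)·0.6622 + (144/560)·0.6205 + (240/560)·0.7642 = 0.695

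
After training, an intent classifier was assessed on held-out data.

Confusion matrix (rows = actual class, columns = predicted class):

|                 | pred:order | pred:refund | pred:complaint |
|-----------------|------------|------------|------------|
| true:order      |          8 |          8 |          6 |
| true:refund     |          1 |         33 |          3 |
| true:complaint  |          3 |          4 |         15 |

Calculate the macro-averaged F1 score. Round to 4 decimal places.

0.6425

Per-class F1 score (2·TP/(2·TP+FP+FN)):
  order: TP=8, FP=1+3=4, FN=8+6=14 → 16/34 = 0.47059
  refund: TP=33, FP=8+4=12, FN=1+3=4 → 66/82 = 0.80488
  complaint: TP=15, FP=6+3=9, FN=3+4=7 → 30/46 = 0.65217
Macro-F1 score = mean = (0.47059 + 0.80488 + 0.65217) / 3 = 0.6425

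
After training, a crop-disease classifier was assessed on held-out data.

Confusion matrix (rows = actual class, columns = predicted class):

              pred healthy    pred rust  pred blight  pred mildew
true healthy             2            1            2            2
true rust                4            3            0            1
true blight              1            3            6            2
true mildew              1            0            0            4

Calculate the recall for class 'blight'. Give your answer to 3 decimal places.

Take TP from the diagonal, FP from the rest of the 'blight' prediction marginal, FN from the rest of the 'blight' actual marginal.
recall = TP/(TP+FN).
blight: TP=6, FN=1+3+2=6 → 6/12 = 0.5000

0.500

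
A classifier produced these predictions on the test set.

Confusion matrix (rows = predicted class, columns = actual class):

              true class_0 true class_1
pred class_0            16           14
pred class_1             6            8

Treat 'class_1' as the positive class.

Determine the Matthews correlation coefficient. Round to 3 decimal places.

0.098

MCC = (TP·TN − FP·FN) / √((TP+FP)(TP+FN)(TN+FP)(TN+FN))
Numerator = 8·16 − 6·14 = 44
Denominator = √(14·22·22·30) = √203280 = 450.8658
MCC = 44 / 450.8658 = 0.098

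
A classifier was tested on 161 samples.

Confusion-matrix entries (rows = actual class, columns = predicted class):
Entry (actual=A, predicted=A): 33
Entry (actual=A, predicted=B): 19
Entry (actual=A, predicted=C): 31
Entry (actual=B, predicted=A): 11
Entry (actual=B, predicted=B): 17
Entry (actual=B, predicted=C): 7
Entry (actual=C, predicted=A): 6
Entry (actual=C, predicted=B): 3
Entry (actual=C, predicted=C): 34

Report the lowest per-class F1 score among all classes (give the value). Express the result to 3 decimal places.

Per-class F1 score (2·TP/(2·TP+FP+FN)):
  A: TP=33, FP=11+6=17, FN=19+31=50 → 66/133 = 0.4962
  B: TP=17, FP=19+3=22, FN=11+7=18 → 34/74 = 0.4595
  C: TP=34, FP=31+7=38, FN=6+3=9 → 68/115 = 0.5913
Lowest is class 'B' with F1 score = 0.459.

0.459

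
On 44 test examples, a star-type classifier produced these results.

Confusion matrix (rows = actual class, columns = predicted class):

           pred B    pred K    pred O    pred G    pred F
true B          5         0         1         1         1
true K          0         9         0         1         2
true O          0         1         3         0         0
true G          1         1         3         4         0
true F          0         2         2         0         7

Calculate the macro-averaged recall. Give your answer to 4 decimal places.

0.6412

Per-class recall (TP/(TP+FN)):
  B: TP=5, FN=0+1+1+1=3 → 5/8 = 0.62500
  K: TP=9, FN=0+0+1+2=3 → 9/12 = 0.75000
  O: TP=3, FN=0+1+0+0=1 → 3/4 = 0.75000
  G: TP=4, FN=1+1+3+0=5 → 4/9 = 0.44444
  F: TP=7, FN=0+2+2+0=4 → 7/11 = 0.63636
Macro-recall = mean = (0.62500 + 0.75000 + 0.75000 + 0.44444 + 0.63636) / 5 = 0.6412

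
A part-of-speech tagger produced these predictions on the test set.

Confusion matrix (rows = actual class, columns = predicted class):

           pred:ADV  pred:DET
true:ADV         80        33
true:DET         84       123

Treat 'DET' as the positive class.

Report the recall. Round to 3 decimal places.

0.594

Recall = TP/(TP+FN) = 123/(123+84) = 123/207 = 0.594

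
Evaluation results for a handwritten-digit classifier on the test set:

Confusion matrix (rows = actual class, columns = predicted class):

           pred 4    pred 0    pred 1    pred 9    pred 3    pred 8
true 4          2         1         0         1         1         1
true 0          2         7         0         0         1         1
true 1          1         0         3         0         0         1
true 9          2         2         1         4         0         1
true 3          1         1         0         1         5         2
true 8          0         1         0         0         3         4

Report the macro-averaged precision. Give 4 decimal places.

Per-class precision (TP/(TP+FP)):
  4: TP=2, FP=2+1+2+1+0=6 → 2/8 = 0.25000
  0: TP=7, FP=1+0+2+1+1=5 → 7/12 = 0.58333
  1: TP=3, FP=0+0+1+0+0=1 → 3/4 = 0.75000
  9: TP=4, FP=1+0+0+1+0=2 → 4/6 = 0.66667
  3: TP=5, FP=1+1+0+0+3=5 → 5/10 = 0.50000
  8: TP=4, FP=1+1+1+1+2=6 → 4/10 = 0.40000
Macro-precision = mean = (0.25000 + 0.58333 + 0.75000 + 0.66667 + 0.50000 + 0.40000) / 6 = 0.5250

0.5250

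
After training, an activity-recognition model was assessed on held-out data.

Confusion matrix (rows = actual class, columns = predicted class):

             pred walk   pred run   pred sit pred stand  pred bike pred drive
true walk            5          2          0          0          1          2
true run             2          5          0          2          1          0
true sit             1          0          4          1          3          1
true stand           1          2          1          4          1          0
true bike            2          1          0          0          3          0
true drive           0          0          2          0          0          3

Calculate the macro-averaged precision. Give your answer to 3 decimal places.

0.488

Per-class precision (TP/(TP+FP)):
  walk: TP=5, FP=2+1+1+2+0=6 → 5/11 = 0.4545
  run: TP=5, FP=2+0+2+1+0=5 → 5/10 = 0.5000
  sit: TP=4, FP=0+0+1+0+2=3 → 4/7 = 0.5714
  stand: TP=4, FP=0+2+1+0+0=3 → 4/7 = 0.5714
  bike: TP=3, FP=1+1+3+1+0=6 → 3/9 = 0.3333
  drive: TP=3, FP=2+0+1+0+0=3 → 3/6 = 0.5000
Macro-precision = mean = (0.4545 + 0.5000 + 0.5714 + 0.5714 + 0.3333 + 0.5000) / 6 = 0.488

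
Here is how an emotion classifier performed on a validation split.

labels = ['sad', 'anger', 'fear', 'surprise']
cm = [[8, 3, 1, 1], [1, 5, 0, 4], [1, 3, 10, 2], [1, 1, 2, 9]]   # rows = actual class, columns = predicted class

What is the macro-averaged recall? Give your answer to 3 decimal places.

0.608

Per-class recall (TP/(TP+FN)):
  sad: TP=8, FN=3+1+1=5 → 8/13 = 0.6154
  anger: TP=5, FN=1+0+4=5 → 5/10 = 0.5000
  fear: TP=10, FN=1+3+2=6 → 10/16 = 0.6250
  surprise: TP=9, FN=1+1+2=4 → 9/13 = 0.6923
Macro-recall = mean = (0.6154 + 0.5000 + 0.6250 + 0.6923) / 4 = 0.608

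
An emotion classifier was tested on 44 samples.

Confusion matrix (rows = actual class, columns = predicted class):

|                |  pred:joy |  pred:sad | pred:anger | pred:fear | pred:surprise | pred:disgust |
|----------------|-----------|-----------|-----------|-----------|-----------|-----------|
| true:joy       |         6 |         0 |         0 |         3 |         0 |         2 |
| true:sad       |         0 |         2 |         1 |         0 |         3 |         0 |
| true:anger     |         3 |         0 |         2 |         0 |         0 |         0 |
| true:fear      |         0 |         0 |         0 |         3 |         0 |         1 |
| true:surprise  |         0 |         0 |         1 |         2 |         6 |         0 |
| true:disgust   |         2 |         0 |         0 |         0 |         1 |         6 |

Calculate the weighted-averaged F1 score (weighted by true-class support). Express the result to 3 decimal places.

Per-class F1 score (2·TP/(2·TP+FP+FN)):
  joy: TP=6, FP=0+3+0+0+2=5, FN=0+0+3+0+2=5 → 12/22 = 0.5455
  sad: TP=2, FP=0+0+0+0+0=0, FN=0+1+0+3+0=4 → 4/8 = 0.5000
  anger: TP=2, FP=0+1+0+1+0=2, FN=3+0+0+0+0=3 → 4/9 = 0.4444
  fear: TP=3, FP=3+0+0+2+0=5, FN=0+0+0+0+1=1 → 6/12 = 0.5000
  surprise: TP=6, FP=0+3+0+0+1=4, FN=0+0+1+2+0=3 → 12/19 = 0.6316
  disgust: TP=6, FP=2+0+0+1+0=3, FN=2+0+0+0+1=3 → 12/18 = 0.6667
Weighted-F1 score = Σ (supportᵢ/N)·F1 scoreᵢ with N=44: (11/44)·0.5455 + (6/44)·0.5000 + (5/44)·0.4444 + (4/44)·0.5000 + (9/44)·0.6316 + (9/44)·0.6667 = 0.566

0.566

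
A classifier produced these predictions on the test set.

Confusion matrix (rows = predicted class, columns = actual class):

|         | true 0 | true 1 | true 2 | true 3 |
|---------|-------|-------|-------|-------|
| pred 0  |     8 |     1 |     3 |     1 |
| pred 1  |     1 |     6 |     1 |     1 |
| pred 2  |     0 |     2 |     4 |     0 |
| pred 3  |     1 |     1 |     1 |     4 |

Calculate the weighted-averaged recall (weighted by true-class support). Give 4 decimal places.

0.6286

Per-class recall (TP/(TP+FN)):
  0: TP=8, FN=1+0+1=2 → 8/10 = 0.80000
  1: TP=6, FN=1+2+1=4 → 6/10 = 0.60000
  2: TP=4, FN=3+1+1=5 → 4/9 = 0.44444
  3: TP=4, FN=1+1+0=2 → 4/6 = 0.66667
Weighted-recall = Σ (supportᵢ/N)·recallᵢ with N=35: (10/35)·0.80000 + (10/35)·0.60000 + (9/35)·0.44444 + (6/35)·0.66667 = 0.6286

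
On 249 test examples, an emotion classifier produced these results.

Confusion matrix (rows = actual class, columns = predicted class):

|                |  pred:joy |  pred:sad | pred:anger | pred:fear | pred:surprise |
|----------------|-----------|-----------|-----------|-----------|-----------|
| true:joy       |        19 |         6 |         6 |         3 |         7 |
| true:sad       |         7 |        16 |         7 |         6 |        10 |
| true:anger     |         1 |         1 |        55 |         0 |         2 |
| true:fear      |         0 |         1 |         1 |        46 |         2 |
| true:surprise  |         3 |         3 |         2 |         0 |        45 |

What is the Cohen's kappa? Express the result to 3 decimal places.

Observed agreement pₒ = trace/N = 181/249 = 0.7269
Expected agreement pₑ = Σ (rowᵢ·colᵢ)/N² = (41·30 + 46·27 + 59·71 + 50·55 + 53·66)/249² = 0.2082
κ = (pₒ − pₑ)/(1 − pₑ) = (0.7269 − 0.2082)/(1 − 0.2082) = 0.655

0.655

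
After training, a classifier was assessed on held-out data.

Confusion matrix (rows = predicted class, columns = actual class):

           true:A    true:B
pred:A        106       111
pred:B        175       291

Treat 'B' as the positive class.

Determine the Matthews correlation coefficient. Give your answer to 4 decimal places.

MCC = (TP·TN − FP·FN) / √((TP+FP)(TP+FN)(TN+FP)(TN+FN))
Numerator = 291·106 − 175·111 = 11421
Denominator = √(466·402·281·217) = √11422943364 = 106878.1707
MCC = 11421 / 106878.1707 = 0.1069

0.1069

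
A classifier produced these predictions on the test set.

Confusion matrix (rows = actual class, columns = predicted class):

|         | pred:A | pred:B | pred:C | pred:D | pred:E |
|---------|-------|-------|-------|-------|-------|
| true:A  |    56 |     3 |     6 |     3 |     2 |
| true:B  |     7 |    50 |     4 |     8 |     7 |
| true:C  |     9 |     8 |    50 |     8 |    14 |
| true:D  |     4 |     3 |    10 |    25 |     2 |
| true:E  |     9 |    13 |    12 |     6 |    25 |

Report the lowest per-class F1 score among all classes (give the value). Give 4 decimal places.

Per-class F1 score (2·TP/(2·TP+FP+FN)):
  A: TP=56, FP=7+9+4+9=29, FN=3+6+3+2=14 → 112/155 = 0.72258
  B: TP=50, FP=3+8+3+13=27, FN=7+4+8+7=26 → 100/153 = 0.65359
  C: TP=50, FP=6+4+10+12=32, FN=9+8+8+14=39 → 100/171 = 0.58480
  D: TP=25, FP=3+8+8+6=25, FN=4+3+10+2=19 → 50/94 = 0.53191
  E: TP=25, FP=2+7+14+2=25, FN=9+13+12+6=40 → 50/115 = 0.43478
Lowest is class 'E' with F1 score = 0.4348.

0.4348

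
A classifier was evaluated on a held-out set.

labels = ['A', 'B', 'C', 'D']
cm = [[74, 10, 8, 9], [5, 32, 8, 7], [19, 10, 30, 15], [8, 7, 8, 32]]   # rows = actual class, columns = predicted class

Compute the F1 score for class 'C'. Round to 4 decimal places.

0.4688

Treat 'C' as positive and all other classes as negative.
F1 score = 2·TP/(2·TP+FP+FN).
C: TP=30, FP=8+8+8=24, FN=19+10+15=44 → 60/128 = 0.46875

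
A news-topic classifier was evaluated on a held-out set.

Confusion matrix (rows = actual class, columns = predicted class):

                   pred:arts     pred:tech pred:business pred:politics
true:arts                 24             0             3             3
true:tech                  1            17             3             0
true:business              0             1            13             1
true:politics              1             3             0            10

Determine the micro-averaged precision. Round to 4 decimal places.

Micro-averaging pools counts across classes: ΣTP=64, ΣFP=16, ΣFN=16.
Micro-precision = TP/(TP+FP) on pooled counts = 0.8000 (equals overall accuracy in single-label multiclass).

0.8000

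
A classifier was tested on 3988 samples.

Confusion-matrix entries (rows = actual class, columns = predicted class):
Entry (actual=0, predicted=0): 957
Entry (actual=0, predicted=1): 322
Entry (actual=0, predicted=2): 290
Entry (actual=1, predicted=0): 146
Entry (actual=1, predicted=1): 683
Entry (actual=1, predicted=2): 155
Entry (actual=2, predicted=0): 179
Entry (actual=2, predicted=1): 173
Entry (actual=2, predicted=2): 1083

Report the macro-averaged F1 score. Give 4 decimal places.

0.6781

Per-class F1 score (2·TP/(2·TP+FP+FN)):
  0: TP=957, FP=146+179=325, FN=322+290=612 → 1914/2851 = 0.67134
  1: TP=683, FP=322+173=495, FN=146+155=301 → 1366/2162 = 0.63182
  2: TP=1083, FP=290+155=445, FN=179+173=352 → 2166/2963 = 0.73102
Macro-F1 score = mean = (0.67134 + 0.63182 + 0.73102) / 3 = 0.6781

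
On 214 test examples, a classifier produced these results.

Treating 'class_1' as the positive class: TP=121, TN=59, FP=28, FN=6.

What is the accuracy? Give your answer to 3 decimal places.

Accuracy = (TP+TN)/N = (121+59)/214 = 0.841

0.841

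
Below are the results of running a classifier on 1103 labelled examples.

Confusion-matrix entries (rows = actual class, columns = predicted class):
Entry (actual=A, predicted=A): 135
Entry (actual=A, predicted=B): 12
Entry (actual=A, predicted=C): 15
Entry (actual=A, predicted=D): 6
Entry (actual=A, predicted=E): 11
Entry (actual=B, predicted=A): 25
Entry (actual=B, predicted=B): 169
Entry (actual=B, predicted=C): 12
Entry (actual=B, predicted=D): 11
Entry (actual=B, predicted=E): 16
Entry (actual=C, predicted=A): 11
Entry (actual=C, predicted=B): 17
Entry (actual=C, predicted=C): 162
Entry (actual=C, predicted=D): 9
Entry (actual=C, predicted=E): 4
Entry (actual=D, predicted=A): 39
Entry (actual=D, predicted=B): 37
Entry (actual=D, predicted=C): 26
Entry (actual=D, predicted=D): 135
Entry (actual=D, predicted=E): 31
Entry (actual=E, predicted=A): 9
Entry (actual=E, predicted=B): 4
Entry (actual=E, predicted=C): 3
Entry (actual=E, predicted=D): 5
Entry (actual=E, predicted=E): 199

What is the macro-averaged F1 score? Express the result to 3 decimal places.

0.723

Per-class F1 score (2·TP/(2·TP+FP+FN)):
  A: TP=135, FP=25+11+39+9=84, FN=12+15+6+11=44 → 270/398 = 0.6784
  B: TP=169, FP=12+17+37+4=70, FN=25+12+11+16=64 → 338/472 = 0.7161
  C: TP=162, FP=15+12+26+3=56, FN=11+17+9+4=41 → 324/421 = 0.7696
  D: TP=135, FP=6+11+9+5=31, FN=39+37+26+31=133 → 270/434 = 0.6221
  E: TP=199, FP=11+16+4+31=62, FN=9+4+3+5=21 → 398/481 = 0.8274
Macro-F1 score = mean = (0.6784 + 0.7161 + 0.7696 + 0.6221 + 0.8274) / 5 = 0.723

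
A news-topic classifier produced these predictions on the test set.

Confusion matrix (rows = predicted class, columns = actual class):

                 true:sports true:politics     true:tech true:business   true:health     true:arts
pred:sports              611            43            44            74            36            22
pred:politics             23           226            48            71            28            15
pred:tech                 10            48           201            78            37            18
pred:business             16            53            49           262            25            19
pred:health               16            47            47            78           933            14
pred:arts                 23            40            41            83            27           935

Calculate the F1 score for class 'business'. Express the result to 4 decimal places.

0.4897

Take TP from the diagonal, FP from the rest of the 'business' prediction marginal, FN from the rest of the 'business' actual marginal.
F1 score = 2·TP/(2·TP+FP+FN).
business: TP=262, FP=16+53+49+25+19=162, FN=74+71+78+78+83=384 → 524/1070 = 0.48972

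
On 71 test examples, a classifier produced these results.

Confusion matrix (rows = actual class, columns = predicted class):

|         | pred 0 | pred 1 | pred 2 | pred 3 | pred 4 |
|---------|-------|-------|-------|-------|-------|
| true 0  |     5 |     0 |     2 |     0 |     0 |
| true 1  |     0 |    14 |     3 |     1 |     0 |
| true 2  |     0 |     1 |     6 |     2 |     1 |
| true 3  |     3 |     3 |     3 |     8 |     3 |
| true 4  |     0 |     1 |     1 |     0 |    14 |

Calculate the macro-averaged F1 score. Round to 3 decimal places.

0.649

Per-class F1 score (2·TP/(2·TP+FP+FN)):
  0: TP=5, FP=0+0+3+0=3, FN=0+2+0+0=2 → 10/15 = 0.6667
  1: TP=14, FP=0+1+3+1=5, FN=0+3+1+0=4 → 28/37 = 0.7568
  2: TP=6, FP=2+3+3+1=9, FN=0+1+2+1=4 → 12/25 = 0.4800
  3: TP=8, FP=0+1+2+0=3, FN=3+3+3+3=12 → 16/31 = 0.5161
  4: TP=14, FP=0+0+1+3=4, FN=0+1+1+0=2 → 28/34 = 0.8235
Macro-F1 score = mean = (0.6667 + 0.7568 + 0.4800 + 0.5161 + 0.8235) / 5 = 0.649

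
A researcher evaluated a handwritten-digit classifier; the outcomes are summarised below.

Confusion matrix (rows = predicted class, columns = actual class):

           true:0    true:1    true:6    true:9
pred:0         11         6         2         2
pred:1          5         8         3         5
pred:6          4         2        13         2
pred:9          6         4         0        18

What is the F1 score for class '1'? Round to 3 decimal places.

0.390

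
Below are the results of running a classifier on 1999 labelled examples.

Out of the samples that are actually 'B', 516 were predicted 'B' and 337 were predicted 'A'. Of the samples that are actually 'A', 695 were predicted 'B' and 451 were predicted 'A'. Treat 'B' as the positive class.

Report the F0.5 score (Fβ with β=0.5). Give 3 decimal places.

0.453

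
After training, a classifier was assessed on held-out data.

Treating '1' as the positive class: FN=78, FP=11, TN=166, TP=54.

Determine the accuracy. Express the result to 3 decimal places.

Accuracy = (TP+TN)/N = (54+166)/309 = 0.712

0.712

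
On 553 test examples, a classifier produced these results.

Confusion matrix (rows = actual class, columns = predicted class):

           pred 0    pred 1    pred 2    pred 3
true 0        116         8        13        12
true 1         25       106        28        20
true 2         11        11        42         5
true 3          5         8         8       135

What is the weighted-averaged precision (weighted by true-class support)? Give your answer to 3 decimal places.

Per-class precision (TP/(TP+FP)):
  0: TP=116, FP=25+11+5=41 → 116/157 = 0.7389
  1: TP=106, FP=8+11+8=27 → 106/133 = 0.7970
  2: TP=42, FP=13+28+8=49 → 42/91 = 0.4615
  3: TP=135, FP=12+20+5=37 → 135/172 = 0.7849
Weighted-precision = Σ (supportᵢ/N)·precisionᵢ with N=553: (149/553)·0.7389 + (179/553)·0.7970 + (69/553)·0.4615 + (156/553)·0.7849 = 0.736

0.736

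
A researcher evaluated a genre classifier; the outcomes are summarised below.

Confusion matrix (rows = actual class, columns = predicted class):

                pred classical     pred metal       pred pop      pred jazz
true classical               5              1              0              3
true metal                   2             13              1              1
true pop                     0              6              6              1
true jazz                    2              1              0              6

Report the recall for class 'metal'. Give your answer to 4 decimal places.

0.7647

Take TP from the diagonal, FP from the rest of the 'metal' prediction marginal, FN from the rest of the 'metal' actual marginal.
recall = TP/(TP+FN).
metal: TP=13, FN=2+1+1=4 → 13/17 = 0.76471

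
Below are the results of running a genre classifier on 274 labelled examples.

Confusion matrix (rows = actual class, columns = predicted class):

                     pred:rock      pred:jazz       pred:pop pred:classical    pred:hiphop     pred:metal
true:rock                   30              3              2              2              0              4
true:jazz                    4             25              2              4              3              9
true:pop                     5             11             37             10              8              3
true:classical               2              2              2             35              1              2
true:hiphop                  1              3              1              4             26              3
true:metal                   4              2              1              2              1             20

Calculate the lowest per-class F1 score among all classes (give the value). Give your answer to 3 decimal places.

0.538

Per-class F1 score (2·TP/(2·TP+FP+FN)):
  rock: TP=30, FP=4+5+2+1+4=16, FN=3+2+2+0+4=11 → 60/87 = 0.6897
  jazz: TP=25, FP=3+11+2+3+2=21, FN=4+2+4+3+9=22 → 50/93 = 0.5376
  pop: TP=37, FP=2+2+2+1+1=8, FN=5+11+10+8+3=37 → 74/119 = 0.6218
  classical: TP=35, FP=2+4+10+4+2=22, FN=2+2+2+1+2=9 → 70/101 = 0.6931
  hiphop: TP=26, FP=0+3+8+1+1=13, FN=1+3+1+4+3=12 → 52/77 = 0.6753
  metal: TP=20, FP=4+9+3+2+3=21, FN=4+2+1+2+1=10 → 40/71 = 0.5634
Lowest is class 'jazz' with F1 score = 0.538.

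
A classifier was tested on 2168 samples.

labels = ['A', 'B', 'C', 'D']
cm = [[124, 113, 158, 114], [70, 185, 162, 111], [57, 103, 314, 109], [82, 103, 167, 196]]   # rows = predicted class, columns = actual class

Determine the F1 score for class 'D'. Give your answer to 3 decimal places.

One-vs-rest for 'D': TP = diagonal; FP = other classes predicted 'D'; FN = 'D' predicted as other.
F1 score = 2·TP/(2·TP+FP+FN).
D: TP=196, FP=82+103+167=352, FN=114+111+109=334 → 392/1078 = 0.3636

0.364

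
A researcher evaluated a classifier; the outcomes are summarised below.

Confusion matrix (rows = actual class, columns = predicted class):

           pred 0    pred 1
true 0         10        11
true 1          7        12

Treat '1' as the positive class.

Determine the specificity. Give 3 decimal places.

0.476

Specificity = TN/(TN+FP) = 10/(10+11) = 0.476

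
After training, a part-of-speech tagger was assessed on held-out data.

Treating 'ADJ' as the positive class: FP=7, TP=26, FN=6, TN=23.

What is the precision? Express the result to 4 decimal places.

0.7879

Precision = TP/(TP+FP) = 26/(26+7) = 26/33 = 0.7879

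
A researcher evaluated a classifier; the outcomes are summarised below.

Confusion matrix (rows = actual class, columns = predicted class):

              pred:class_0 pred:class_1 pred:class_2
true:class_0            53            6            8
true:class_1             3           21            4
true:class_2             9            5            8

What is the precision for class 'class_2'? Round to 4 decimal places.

0.4000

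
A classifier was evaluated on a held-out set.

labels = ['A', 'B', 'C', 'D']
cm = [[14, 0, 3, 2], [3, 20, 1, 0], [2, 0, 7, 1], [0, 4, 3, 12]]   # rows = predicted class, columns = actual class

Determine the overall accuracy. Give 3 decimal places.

Accuracy = trace / total = (14+20+7+12=53) / 72 = 53/72 = 0.736

0.736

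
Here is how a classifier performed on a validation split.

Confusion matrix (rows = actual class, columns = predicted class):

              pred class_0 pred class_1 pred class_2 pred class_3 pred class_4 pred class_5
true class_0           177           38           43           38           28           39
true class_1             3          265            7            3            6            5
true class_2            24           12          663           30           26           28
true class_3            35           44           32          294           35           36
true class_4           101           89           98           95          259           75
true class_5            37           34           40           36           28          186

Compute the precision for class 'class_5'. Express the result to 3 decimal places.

Take TP from the diagonal, FP from the rest of the 'class_5' prediction marginal, FN from the rest of the 'class_5' actual marginal.
precision = TP/(TP+FP).
class_5: TP=186, FP=39+5+28+36+75=183 → 186/369 = 0.5041

0.504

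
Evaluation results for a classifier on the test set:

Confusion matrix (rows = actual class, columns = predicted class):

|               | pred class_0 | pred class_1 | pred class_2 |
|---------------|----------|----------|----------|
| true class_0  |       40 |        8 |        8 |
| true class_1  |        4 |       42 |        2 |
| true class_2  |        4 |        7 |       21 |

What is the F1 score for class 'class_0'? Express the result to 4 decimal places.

F1 score = 2·TP/(2·TP+FP+FN).
class_0: TP=40, FP=4+4=8, FN=8+8=16 → 80/104 = 0.76923

0.7692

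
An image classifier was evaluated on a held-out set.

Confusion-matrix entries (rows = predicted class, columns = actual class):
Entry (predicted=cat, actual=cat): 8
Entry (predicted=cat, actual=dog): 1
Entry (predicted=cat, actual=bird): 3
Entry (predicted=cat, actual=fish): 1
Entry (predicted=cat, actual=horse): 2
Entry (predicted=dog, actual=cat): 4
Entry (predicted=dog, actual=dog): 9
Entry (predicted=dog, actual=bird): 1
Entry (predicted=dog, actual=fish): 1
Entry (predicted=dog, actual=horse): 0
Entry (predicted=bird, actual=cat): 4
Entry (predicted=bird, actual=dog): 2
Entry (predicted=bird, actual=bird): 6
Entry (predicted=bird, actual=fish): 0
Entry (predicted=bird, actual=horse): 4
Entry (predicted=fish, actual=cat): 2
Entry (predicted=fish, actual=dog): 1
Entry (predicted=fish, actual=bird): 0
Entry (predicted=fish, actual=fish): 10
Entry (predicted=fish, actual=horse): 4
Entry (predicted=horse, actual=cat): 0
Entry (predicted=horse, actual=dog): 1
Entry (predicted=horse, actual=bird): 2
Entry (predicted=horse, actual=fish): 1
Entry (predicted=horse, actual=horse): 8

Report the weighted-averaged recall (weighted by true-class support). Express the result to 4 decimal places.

Per-class recall (TP/(TP+FN)):
  cat: TP=8, FN=4+4+2+0=10 → 8/18 = 0.44444
  dog: TP=9, FN=1+2+1+1=5 → 9/14 = 0.64286
  bird: TP=6, FN=3+1+0+2=6 → 6/12 = 0.50000
  fish: TP=10, FN=1+1+0+1=3 → 10/13 = 0.76923
  horse: TP=8, FN=2+0+4+4=10 → 8/18 = 0.44444
Weighted-recall = Σ (supportᵢ/N)·recallᵢ with N=75: (18/75)·0.44444 + (14/75)·0.64286 + (12/75)·0.50000 + (13/75)·0.76923 + (18/75)·0.44444 = 0.5467

0.5467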